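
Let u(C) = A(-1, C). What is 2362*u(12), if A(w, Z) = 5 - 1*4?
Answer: 2362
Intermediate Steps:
A(w, Z) = 1 (A(w, Z) = 5 - 4 = 1)
u(C) = 1
2362*u(12) = 2362*1 = 2362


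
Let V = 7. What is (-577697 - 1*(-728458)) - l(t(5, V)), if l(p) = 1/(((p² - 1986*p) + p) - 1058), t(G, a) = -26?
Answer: 7723184507/51228 ≈ 1.5076e+5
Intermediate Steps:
l(p) = 1/(-1058 + p² - 1985*p) (l(p) = 1/((p² - 1985*p) - 1058) = 1/(-1058 + p² - 1985*p))
(-577697 - 1*(-728458)) - l(t(5, V)) = (-577697 - 1*(-728458)) - 1/(-1058 + (-26)² - 1985*(-26)) = (-577697 + 728458) - 1/(-1058 + 676 + 51610) = 150761 - 1/51228 = 7723184507/51228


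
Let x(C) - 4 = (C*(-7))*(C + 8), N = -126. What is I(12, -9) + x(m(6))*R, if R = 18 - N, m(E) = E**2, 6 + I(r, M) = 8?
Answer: -1596094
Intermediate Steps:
I(r, M) = 2 (I(r, M) = -6 + 8 = 2)
x(C) = 4 - 7*C*(8 + C) (x(C) = 4 + (C*(-7))*(C + 8) = 4 + (-7*C)*(8 + C) = 4 - 7*C*(8 + C))
R = 144 (R = 18 - 1*(-126) = 18 + 126 = 144)
I(12, -9) + x(m(6))*R = 2 + (4 - 56*6**2 - 7*(6**2)**2)*144 = 2 + (4 - 56*36 - 7*36**2)*144 = 2 + (4 - 2016 - 7*1296)*144 = 2 + (4 - 2016 - 9072)*144 = 2 - 11084*144 = 2 - 1596096 = -1596094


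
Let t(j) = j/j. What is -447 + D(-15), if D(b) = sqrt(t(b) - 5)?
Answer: -447 + 2*I ≈ -447.0 + 2.0*I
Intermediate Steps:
t(j) = 1
D(b) = 2*I (D(b) = sqrt(1 - 5) = sqrt(-4) = 2*I)
-447 + D(-15) = -447 + 2*I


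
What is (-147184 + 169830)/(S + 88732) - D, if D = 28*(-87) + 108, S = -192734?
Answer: 121047005/52001 ≈ 2327.8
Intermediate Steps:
D = -2328 (D = -2436 + 108 = -2328)
(-147184 + 169830)/(S + 88732) - D = (-147184 + 169830)/(-192734 + 88732) - 1*(-2328) = 22646/(-104002) + 2328 = 22646*(-1/104002) + 2328 = -11323/52001 + 2328 = 121047005/52001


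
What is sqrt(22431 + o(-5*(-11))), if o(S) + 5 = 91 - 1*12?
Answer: sqrt(22505) ≈ 150.02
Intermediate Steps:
o(S) = 74 (o(S) = -5 + (91 - 1*12) = -5 + (91 - 12) = -5 + 79 = 74)
sqrt(22431 + o(-5*(-11))) = sqrt(22431 + 74) = sqrt(22505)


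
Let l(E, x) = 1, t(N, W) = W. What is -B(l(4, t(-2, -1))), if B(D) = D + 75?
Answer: -76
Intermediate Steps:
B(D) = 75 + D
-B(l(4, t(-2, -1))) = -(75 + 1) = -1*76 = -76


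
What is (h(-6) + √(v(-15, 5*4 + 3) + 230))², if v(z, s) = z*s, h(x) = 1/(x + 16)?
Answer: -11499/100 + I*√115/5 ≈ -114.99 + 2.1448*I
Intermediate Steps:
h(x) = 1/(16 + x)
v(z, s) = s*z
(h(-6) + √(v(-15, 5*4 + 3) + 230))² = (1/(16 - 6) + √((5*4 + 3)*(-15) + 230))² = (1/10 + √((20 + 3)*(-15) + 230))² = (⅒ + √(23*(-15) + 230))² = (⅒ + √(-345 + 230))² = (⅒ + √(-115))² = (⅒ + I*√115)²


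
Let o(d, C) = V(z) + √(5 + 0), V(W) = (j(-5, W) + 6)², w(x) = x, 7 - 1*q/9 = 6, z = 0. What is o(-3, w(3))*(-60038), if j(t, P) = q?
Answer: -13508550 - 60038*√5 ≈ -1.3643e+7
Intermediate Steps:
q = 9 (q = 63 - 9*6 = 63 - 54 = 9)
j(t, P) = 9
V(W) = 225 (V(W) = (9 + 6)² = 15² = 225)
o(d, C) = 225 + √5 (o(d, C) = 225 + √(5 + 0) = 225 + √5)
o(-3, w(3))*(-60038) = (225 + √5)*(-60038) = -13508550 - 60038*√5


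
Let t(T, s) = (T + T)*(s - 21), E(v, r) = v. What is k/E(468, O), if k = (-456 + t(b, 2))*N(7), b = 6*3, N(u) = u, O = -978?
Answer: -665/39 ≈ -17.051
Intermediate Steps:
b = 18
t(T, s) = 2*T*(-21 + s) (t(T, s) = (2*T)*(-21 + s) = 2*T*(-21 + s))
k = -7980 (k = (-456 + 2*18*(-21 + 2))*7 = (-456 + 2*18*(-19))*7 = (-456 - 684)*7 = -1140*7 = -7980)
k/E(468, O) = -7980/468 = -7980*1/468 = -665/39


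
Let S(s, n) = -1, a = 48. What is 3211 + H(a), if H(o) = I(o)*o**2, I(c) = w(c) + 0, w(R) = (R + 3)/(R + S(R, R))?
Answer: 268421/47 ≈ 5711.1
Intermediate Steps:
w(R) = (3 + R)/(-1 + R) (w(R) = (R + 3)/(R - 1) = (3 + R)/(-1 + R))
I(c) = (3 + c)/(-1 + c) (I(c) = (3 + c)/(-1 + c) + 0 = (3 + c)/(-1 + c))
H(o) = o**2*(3 + o)/(-1 + o) (H(o) = ((3 + o)/(-1 + o))*o**2 = o**2*(3 + o)/(-1 + o))
3211 + H(a) = 3211 + 48**2*(3 + 48)/(-1 + 48) = 3211 + 2304*51/47 = 3211 + 2304*(1/47)*51 = 3211 + 117504/47 = 268421/47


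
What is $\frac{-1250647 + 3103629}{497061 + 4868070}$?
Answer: $\frac{1852982}{5365131} \approx 0.34538$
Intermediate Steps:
$\frac{-1250647 + 3103629}{497061 + 4868070} = \frac{1852982}{5365131}$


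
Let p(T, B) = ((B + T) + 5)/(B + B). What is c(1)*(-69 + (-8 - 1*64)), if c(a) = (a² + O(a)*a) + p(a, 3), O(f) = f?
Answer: -987/2 ≈ -493.50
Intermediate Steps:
p(T, B) = (5 + B + T)/(2*B) (p(T, B) = (5 + B + T)/((2*B)) = (5 + B + T)*(1/(2*B)) = (5 + B + T)/(2*B))
c(a) = 4/3 + 2*a² + a/6 (c(a) = (a² + a*a) + (½)*(5 + 3 + a)/3 = (a² + a²) + (½)*(⅓)*(8 + a) = 2*a² + (4/3 + a/6) = 4/3 + 2*a² + a/6)
c(1)*(-69 + (-8 - 1*64)) = (4/3 + 2*1² + (⅙)*1)*(-69 + (-8 - 1*64)) = (4/3 + 2*1 + ⅙)*(-69 + (-8 - 64)) = (4/3 + 2 + ⅙)*(-69 - 72) = (7/2)*(-141) = -987/2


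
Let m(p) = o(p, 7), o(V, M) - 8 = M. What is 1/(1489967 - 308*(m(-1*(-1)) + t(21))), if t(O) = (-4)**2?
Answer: 1/1480419 ≈ 6.7548e-7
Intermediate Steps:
o(V, M) = 8 + M
m(p) = 15 (m(p) = 8 + 7 = 15)
t(O) = 16
1/(1489967 - 308*(m(-1*(-1)) + t(21))) = 1/(1489967 - 308*(15 + 16)) = 1/(1489967 - 308*31) = 1/(1489967 - 9548) = 1/1480419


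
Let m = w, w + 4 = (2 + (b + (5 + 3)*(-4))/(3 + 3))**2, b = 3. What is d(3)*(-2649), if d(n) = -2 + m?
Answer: -64459/12 ≈ -5371.6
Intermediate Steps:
w = 145/36 (w = -4 + (2 + (3 + (5 + 3)*(-4))/(3 + 3))**2 = -4 + (2 + (3 + 8*(-4))/6)**2 = -4 + (2 + (3 - 32)*(1/6))**2 = -4 + (2 - 29*1/6)**2 = -4 + (2 - 29/6)**2 = -4 + (-17/6)**2 = -4 + 289/36 = 145/36 ≈ 4.0278)
m = 145/36 ≈ 4.0278
d(n) = 73/36 (d(n) = -2 + 145/36 = 73/36)
d(3)*(-2649) = (73/36)*(-2649) = -64459/12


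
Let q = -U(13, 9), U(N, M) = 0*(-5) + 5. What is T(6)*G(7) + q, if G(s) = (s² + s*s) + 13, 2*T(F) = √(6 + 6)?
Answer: -5 + 111*√3 ≈ 187.26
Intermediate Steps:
U(N, M) = 5 (U(N, M) = 0 + 5 = 5)
q = -5 (q = -1*5 = -5)
T(F) = √3 (T(F) = √(6 + 6)/2 = √12/2 = (2*√3)/2 = √3)
G(s) = 13 + 2*s² (G(s) = (s² + s²) + 13 = 2*s² + 13 = 13 + 2*s²)
T(6)*G(7) + q = √3*(13 + 2*7²) - 5 = √3*(13 + 2*49) - 5 = √3*(13 + 98) - 5 = √3*111 - 5 = 111*√3 - 5 = -5 + 111*√3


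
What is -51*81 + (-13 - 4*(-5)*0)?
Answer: -4144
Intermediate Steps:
-51*81 + (-13 - 4*(-5)*0) = -4131 + (-13 + 20*0) = -4131 + (-13 + 0) = -4131 - 13 = -4144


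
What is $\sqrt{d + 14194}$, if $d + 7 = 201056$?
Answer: $\sqrt{215243} \approx 463.94$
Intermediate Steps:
$d = 201049$ ($d = -7 + 201056 = 201049$)
$\sqrt{d + 14194} = \sqrt{201049 + 14194} = \sqrt{215243}$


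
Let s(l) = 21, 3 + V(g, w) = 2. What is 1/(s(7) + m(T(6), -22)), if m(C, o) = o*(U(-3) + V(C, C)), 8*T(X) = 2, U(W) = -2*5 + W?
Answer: 1/329 ≈ 0.0030395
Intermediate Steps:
U(W) = -10 + W
V(g, w) = -1 (V(g, w) = -3 + 2 = -1)
T(X) = ¼ (T(X) = (⅛)*2 = ¼)
m(C, o) = -14*o (m(C, o) = o*((-10 - 3) - 1) = o*(-13 - 1) = o*(-14) = -14*o)
1/(s(7) + m(T(6), -22)) = 1/(21 - 14*(-22)) = 1/(21 + 308) = 1/329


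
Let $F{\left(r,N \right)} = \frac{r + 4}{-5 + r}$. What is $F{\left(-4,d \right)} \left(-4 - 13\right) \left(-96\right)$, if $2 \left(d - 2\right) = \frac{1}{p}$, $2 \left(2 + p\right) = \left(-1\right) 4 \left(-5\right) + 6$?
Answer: $0$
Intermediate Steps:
$p = 11$ ($p = -2 + \frac{\left(-1\right) 4 \left(-5\right) + 6}{2} = -2 + \frac{\left(-4\right) \left(-5\right) + 6}{2} = -2 + \frac{20 + 6}{2} = -2 + \frac{1}{2} \cdot 26 = -2 + 13 = 11$)
$d = \frac{45}{22}$ ($d = 2 + \frac{1}{2 \cdot 11} = 2 + \frac{1}{2} \cdot \frac{1}{11} = 2 + \frac{1}{22} = \frac{45}{22} \approx 2.0455$)
$F{\left(r,N \right)} = \frac{4 + r}{-5 + r}$
$F{\left(-4,d \right)} \left(-4 - 13\right) \left(-96\right) = \frac{4 - 4}{-5 - 4} \left(-4 - 13\right) \left(-96\right) = \frac{1}{-9} \cdot 0 \left(-17\right) \left(-96\right) = \left(- \frac{1}{9}\right) 0 \left(-17\right) \left(-96\right) = 0 \left(-17\right) \left(-96\right) = 0 \left(-96\right) = 0$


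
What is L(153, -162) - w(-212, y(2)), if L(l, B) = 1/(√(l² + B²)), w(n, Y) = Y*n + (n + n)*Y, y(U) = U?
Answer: 1272 + √613/5517 ≈ 1272.0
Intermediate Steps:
w(n, Y) = 3*Y*n (w(n, Y) = Y*n + (2*n)*Y = Y*n + 2*Y*n = 3*Y*n)
L(l, B) = (B² + l²)^(-½) (L(l, B) = 1/(√(B² + l²)) = (B² + l²)^(-½))
L(153, -162) - w(-212, y(2)) = ((-162)² + 153²)^(-½) - 3*2*(-212) = (26244 + 23409)^(-½) - 1*(-1272) = 49653^(-½) + 1272 = √613/5517 + 1272 = 1272 + √613/5517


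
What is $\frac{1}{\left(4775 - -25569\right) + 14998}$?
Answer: $\frac{1}{45342} \approx 2.2055 \cdot 10^{-5}$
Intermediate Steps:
$\frac{1}{\left(4775 - -25569\right) + 14998} = \frac{1}{\left(4775 + 25569\right) + 14998} = \frac{1}{30344 + 14998} = \frac{1}{45342}$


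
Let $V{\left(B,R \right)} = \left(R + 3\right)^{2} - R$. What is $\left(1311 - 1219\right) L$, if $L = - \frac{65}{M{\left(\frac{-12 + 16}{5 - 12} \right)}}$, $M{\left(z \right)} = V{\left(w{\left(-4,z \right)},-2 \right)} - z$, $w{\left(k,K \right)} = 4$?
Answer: $- \frac{8372}{5} \approx -1674.4$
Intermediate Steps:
$V{\left(B,R \right)} = \left(3 + R\right)^{2} - R$
$M{\left(z \right)} = 3 - z$ ($M{\left(z \right)} = \left(\left(3 - 2\right)^{2} - -2\right) - z = \left(1^{2} + 2\right) - z = \left(1 + 2\right) - z = 3 - z$)
$L = - \frac{91}{5}$ ($L = - \frac{65}{3 - \frac{-12 + 16}{5 - 12}} = - \frac{65}{3 - \frac{4}{-7}} = - \frac{65}{3 - 4 \left(- \frac{1}{7}\right)} = - \frac{65}{3 - - \frac{4}{7}} = - \frac{65}{3 + \frac{4}{7}} = - \frac{65}{\frac{25}{7}} = \left(-65\right) \frac{7}{25} = - \frac{91}{5} \approx -18.2$)
$\left(1311 - 1219\right) L = \left(1311 - 1219\right) \left(- \frac{91}{5}\right) = 92 \left(- \frac{91}{5}\right) = - \frac{8372}{5}$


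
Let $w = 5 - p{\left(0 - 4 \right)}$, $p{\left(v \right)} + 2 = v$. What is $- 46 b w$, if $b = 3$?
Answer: $-1518$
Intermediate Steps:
$p{\left(v \right)} = -2 + v$
$w = 11$ ($w = 5 - \left(-2 + \left(0 - 4\right)\right) = 5 - \left(-2 - 4\right) = 5 - -6 = 5 + 6 = 11$)
$- 46 b w = \left(-46\right) 3 \cdot 11 = \left(-138\right) 11 = -1518$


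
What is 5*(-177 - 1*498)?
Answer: -3375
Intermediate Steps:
5*(-177 - 1*498) = 5*(-177 - 498) = 5*(-675) = -3375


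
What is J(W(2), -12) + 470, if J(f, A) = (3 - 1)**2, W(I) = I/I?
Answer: 474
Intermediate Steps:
W(I) = 1
J(f, A) = 4 (J(f, A) = 2**2 = 4)
J(W(2), -12) + 470 = 4 + 470 = 474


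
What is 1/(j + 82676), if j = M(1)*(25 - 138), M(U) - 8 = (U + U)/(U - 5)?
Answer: 2/163657 ≈ 1.2221e-5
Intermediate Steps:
M(U) = 8 + 2*U/(-5 + U) (M(U) = 8 + (U + U)/(U - 5) = 8 + (2*U)/(-5 + U) = 8 + 2*U/(-5 + U))
j = -1695/2 (j = (10*(-4 + 1)/(-5 + 1))*(25 - 138) = (10*(-3)/(-4))*(-113) = (10*(-¼)*(-3))*(-113) = (15/2)*(-113) = -1695/2 ≈ -847.50)
1/(j + 82676) = 1/(-1695/2 + 82676) = 1/(163657/2) = 2/163657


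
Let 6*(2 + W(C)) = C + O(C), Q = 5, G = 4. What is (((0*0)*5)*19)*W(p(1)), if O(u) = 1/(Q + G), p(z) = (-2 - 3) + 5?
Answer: 0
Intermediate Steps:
p(z) = 0 (p(z) = -5 + 5 = 0)
O(u) = 1/9 (O(u) = 1/(5 + 4) = 1/9)
W(C) = -107/54 + C/6 (W(C) = -2 + (C + 1/9)/6 = -2 + (1/9 + C)/6 = -2 + (1/54 + C/6) = -107/54 + C/6)
(((0*0)*5)*19)*W(p(1)) = (((0*0)*5)*19)*(-107/54 + (1/6)*0) = ((0*5)*19)*(-107/54 + 0) = (0*19)*(-107/54) = 0*(-107/54) = 0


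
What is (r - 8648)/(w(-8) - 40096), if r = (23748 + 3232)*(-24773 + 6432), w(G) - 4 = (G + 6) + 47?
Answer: 494848828/40047 ≈ 12357.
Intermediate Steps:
w(G) = 57 + G (w(G) = 4 + ((G + 6) + 47) = 4 + ((6 + G) + 47) = 4 + (53 + G) = 57 + G)
r = -494840180 (r = 26980*(-18341) = -494840180)
(r - 8648)/(w(-8) - 40096) = (-494840180 - 8648)/((57 - 8) - 40096) = -494848828/(49 - 40096) = -494848828/(-40047) = -494848828*(-1/40047) = 494848828/40047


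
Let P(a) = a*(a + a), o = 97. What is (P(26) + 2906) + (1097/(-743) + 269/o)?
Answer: 306971776/72071 ≈ 4259.3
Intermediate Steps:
P(a) = 2*a**2 (P(a) = a*(2*a) = 2*a**2)
(P(26) + 2906) + (1097/(-743) + 269/o) = (2*26**2 + 2906) + (1097/(-743) + 269/97) = (2*676 + 2906) + (1097*(-1/743) + 269*(1/97)) = (1352 + 2906) + (-1097/743 + 269/97) = 4258 + 93458/72071 = 306971776/72071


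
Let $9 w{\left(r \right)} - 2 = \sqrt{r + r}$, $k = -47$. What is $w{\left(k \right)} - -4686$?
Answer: $\frac{42176}{9} + \frac{i \sqrt{94}}{9} \approx 4686.2 + 1.0773 i$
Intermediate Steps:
$w{\left(r \right)} = \frac{2}{9} + \frac{\sqrt{2} \sqrt{r}}{9}$ ($w{\left(r \right)} = \frac{2}{9} + \frac{\sqrt{r + r}}{9} = \frac{2}{9} + \frac{\sqrt{2 r}}{9} = \frac{2}{9} + \frac{\sqrt{2} \sqrt{r}}{9}$)
$w{\left(k \right)} - -4686 = \left(\frac{2}{9} + \frac{\sqrt{2} \sqrt{-47}}{9}\right) - -4686 = \left(\frac{2}{9} + \frac{\sqrt{2} i \sqrt{47}}{9}\right) + 4686 = \left(\frac{2}{9} + \frac{i \sqrt{94}}{9}\right) + 4686 = \frac{42176}{9} + \frac{i \sqrt{94}}{9}$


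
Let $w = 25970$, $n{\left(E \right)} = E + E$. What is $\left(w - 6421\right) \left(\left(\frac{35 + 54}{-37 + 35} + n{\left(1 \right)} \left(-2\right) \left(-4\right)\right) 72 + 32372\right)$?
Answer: $592725680$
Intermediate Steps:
$n{\left(E \right)} = 2 E$
$\left(w - 6421\right) \left(\left(\frac{35 + 54}{-37 + 35} + n{\left(1 \right)} \left(-2\right) \left(-4\right)\right) 72 + 32372\right) = \left(25970 - 6421\right) \left(\left(\frac{35 + 54}{-37 + 35} + 2 \cdot 1 \left(-2\right) \left(-4\right)\right) 72 + 32372\right) = 19549 \left(\left(\frac{89}{-2} + 2 \left(-2\right) \left(-4\right)\right) 72 + 32372\right) = 19549 \left(\left(89 \left(- \frac{1}{2}\right) - -16\right) 72 + 32372\right) = 19549 \left(\left(- \frac{89}{2} + 16\right) 72 + 32372\right) = 19549 \left(\left(- \frac{57}{2}\right) 72 + 32372\right) = 19549 \left(-2052 + 32372\right) = 19549 \cdot 30320 = 592725680$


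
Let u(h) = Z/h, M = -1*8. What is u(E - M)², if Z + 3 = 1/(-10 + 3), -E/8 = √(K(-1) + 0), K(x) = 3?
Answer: 121/(784*(1 - √3)²) ≈ 0.28800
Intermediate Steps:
E = -8*√3 (E = -8*√(3 + 0) = -8*√3 ≈ -13.856)
Z = -22/7 (Z = -3 + 1/(-10 + 3) = -3 + 1/(-7) = -3 - ⅐ = -22/7 ≈ -3.1429)
M = -8
u(h) = -22/(7*h)
u(E - M)² = (-22/(7*(-8*√3 - 1*(-8))))² = (-22/(7*(-8*√3 + 8)))² = (-22/(7*(8 - 8*√3)))² = 484/(49*(8 - 8*√3)²)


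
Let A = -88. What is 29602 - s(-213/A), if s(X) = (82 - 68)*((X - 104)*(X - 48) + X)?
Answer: -136492567/3872 ≈ -35251.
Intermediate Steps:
s(X) = 14*X + 14*(-104 + X)*(-48 + X) (s(X) = 14*((-104 + X)*(-48 + X) + X) = 14*(X + (-104 + X)*(-48 + X)) = 14*X + 14*(-104 + X)*(-48 + X))
29602 - s(-213/A) = 29602 - (69888 - (-450282)/(-88) + 14*(-213/(-88))²) = 29602 - (69888 - (-450282)*(-1)/88 + 14*(-213*(-1/88))²) = 29602 - (69888 - 2114*213/88 + 14*(213/88)²) = 29602 - (69888 - 225141/44 + 14*(45369/7744)) = 29602 - (69888 - 225141/44 + 317583/3872) = 29602 - 1*251111511/3872 = 29602 - 251111511/3872 = -136492567/3872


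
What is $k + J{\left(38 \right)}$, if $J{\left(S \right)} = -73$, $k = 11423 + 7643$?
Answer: $18993$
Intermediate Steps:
$k = 19066$
$k + J{\left(38 \right)} = 19066 - 73 = 18993$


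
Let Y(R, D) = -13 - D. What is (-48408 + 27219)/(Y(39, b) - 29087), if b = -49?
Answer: 21189/29051 ≈ 0.72937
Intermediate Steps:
(-48408 + 27219)/(Y(39, b) - 29087) = (-48408 + 27219)/((-13 - 1*(-49)) - 29087) = -21189/((-13 + 49) - 29087) = -21189/(36 - 29087) = -21189/(-29051) = -21189*(-1/29051) = 21189/29051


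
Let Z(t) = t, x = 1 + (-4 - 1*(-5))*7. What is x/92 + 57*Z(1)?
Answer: 1313/23 ≈ 57.087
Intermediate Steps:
x = 8 (x = 1 + (-4 + 5)*7 = 1 + 1*7 = 1 + 7 = 8)
x/92 + 57*Z(1) = 8/92 + 57*1 = 8*(1/92) + 57 = 2/23 + 57 = 1313/23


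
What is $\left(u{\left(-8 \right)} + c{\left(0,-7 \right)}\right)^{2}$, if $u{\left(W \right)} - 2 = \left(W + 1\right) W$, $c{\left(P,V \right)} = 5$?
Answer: $3969$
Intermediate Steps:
$u{\left(W \right)} = 2 + W \left(1 + W\right)$ ($u{\left(W \right)} = 2 + \left(W + 1\right) W = 2 + \left(1 + W\right) W = 2 + W \left(1 + W\right)$)
$\left(u{\left(-8 \right)} + c{\left(0,-7 \right)}\right)^{2} = \left(\left(2 - 8 + \left(-8\right)^{2}\right) + 5\right)^{2} = \left(\left(2 - 8 + 64\right) + 5\right)^{2} = \left(58 + 5\right)^{2} = 63^{2} = 3969$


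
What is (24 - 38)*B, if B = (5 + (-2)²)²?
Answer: -1134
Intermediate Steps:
B = 81 (B = (5 + 4)² = 9² = 81)
(24 - 38)*B = (24 - 38)*81 = -14*81 = -1134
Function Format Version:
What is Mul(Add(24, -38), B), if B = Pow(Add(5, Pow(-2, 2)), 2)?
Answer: -1134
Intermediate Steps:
B = 81 (B = Pow(Add(5, 4), 2) = Pow(9, 2) = 81)
Mul(Add(24, -38), B) = Mul(Add(24, -38), 81) = Mul(-14, 81) = -1134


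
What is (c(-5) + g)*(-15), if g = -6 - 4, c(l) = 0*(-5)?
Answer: 150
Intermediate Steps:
c(l) = 0
g = -10
(c(-5) + g)*(-15) = (0 - 10)*(-15) = -10*(-15) = 150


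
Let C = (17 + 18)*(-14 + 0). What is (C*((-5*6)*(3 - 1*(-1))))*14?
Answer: 823200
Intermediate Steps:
C = -490 (C = 35*(-14) = -490)
(C*((-5*6)*(3 - 1*(-1))))*14 = -490*(-5*6)*(3 - 1*(-1))*14 = -(-14700)*(3 + 1)*14 = -(-14700)*4*14 = -490*(-120)*14 = 58800*14 = 823200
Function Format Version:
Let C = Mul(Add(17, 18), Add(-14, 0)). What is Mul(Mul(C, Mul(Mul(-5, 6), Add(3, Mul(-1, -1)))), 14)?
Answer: 823200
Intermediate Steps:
C = -490 (C = Mul(35, -14) = -490)
Mul(Mul(C, Mul(Mul(-5, 6), Add(3, Mul(-1, -1)))), 14) = Mul(Mul(-490, Mul(Mul(-5, 6), Add(3, Mul(-1, -1)))), 14) = Mul(Mul(-490, Mul(-30, Add(3, 1))), 14) = Mul(Mul(-490, Mul(-30, 4)), 14) = Mul(Mul(-490, -120), 14) = Mul(58800, 14) = 823200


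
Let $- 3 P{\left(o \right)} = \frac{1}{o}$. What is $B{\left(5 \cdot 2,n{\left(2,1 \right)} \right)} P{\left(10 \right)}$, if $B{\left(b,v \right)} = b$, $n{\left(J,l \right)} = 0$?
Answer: $- \frac{1}{3} \approx -0.33333$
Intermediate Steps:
$P{\left(o \right)} = - \frac{1}{3 o}$
$B{\left(5 \cdot 2,n{\left(2,1 \right)} \right)} P{\left(10 \right)} = 5 \cdot 2 \left(- \frac{1}{3 \cdot 10}\right) = 10 \left(\left(- \frac{1}{3}\right) \frac{1}{10}\right) = 10 \left(- \frac{1}{30}\right) = - \frac{1}{3}$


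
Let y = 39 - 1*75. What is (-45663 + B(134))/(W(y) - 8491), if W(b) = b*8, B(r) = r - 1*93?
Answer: 45622/8779 ≈ 5.1967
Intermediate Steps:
y = -36 (y = 39 - 75 = -36)
B(r) = -93 + r (B(r) = r - 93 = -93 + r)
W(b) = 8*b
(-45663 + B(134))/(W(y) - 8491) = (-45663 + (-93 + 134))/(8*(-36) - 8491) = (-45663 + 41)/(-288 - 8491) = -45622/(-8779) = -45622*(-1/8779) = 45622/8779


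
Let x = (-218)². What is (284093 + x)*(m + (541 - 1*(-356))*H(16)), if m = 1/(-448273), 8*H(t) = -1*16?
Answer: -266686976040771/448273 ≈ -5.9492e+8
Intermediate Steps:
H(t) = -2 (H(t) = (-1*16)/8 = (⅛)*(-16) = -2)
m = -1/448273 ≈ -2.2308e-6
x = 47524
(284093 + x)*(m + (541 - 1*(-356))*H(16)) = (284093 + 47524)*(-1/448273 + (541 - 1*(-356))*(-2)) = 331617*(-1/448273 + (541 + 356)*(-2)) = 331617*(-1/448273 + 897*(-2)) = 331617*(-1/448273 - 1794) = 331617*(-804201763/448273) = -266686976040771/448273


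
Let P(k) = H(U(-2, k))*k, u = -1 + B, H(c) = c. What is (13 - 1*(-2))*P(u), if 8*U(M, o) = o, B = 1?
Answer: 0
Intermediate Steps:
U(M, o) = o/8
u = 0 (u = -1 + 1 = 0)
P(k) = k²/8 (P(k) = (k/8)*k = k²/8)
(13 - 1*(-2))*P(u) = (13 - 1*(-2))*((⅛)*0²) = (13 + 2)*((⅛)*0) = 15*0 = 0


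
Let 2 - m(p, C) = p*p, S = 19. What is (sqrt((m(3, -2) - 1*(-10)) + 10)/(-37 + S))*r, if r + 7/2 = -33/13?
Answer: 157*sqrt(13)/468 ≈ 1.2096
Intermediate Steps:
m(p, C) = 2 - p**2 (m(p, C) = 2 - p*p = 2 - p**2)
r = -157/26 (r = -7/2 - 33/13 = -157/26 ≈ -6.0385)
(sqrt((m(3, -2) - 1*(-10)) + 10)/(-37 + S))*r = (sqrt(((2 - 1*3**2) - 1*(-10)) + 10)/(-37 + 19))*(-157/26) = (sqrt(((2 - 1*9) + 10) + 10)/(-18))*(-157/26) = -sqrt(((2 - 9) + 10) + 10)/18*(-157/26) = -sqrt((-7 + 10) + 10)/18*(-157/26) = -sqrt(3 + 10)/18*(-157/26) = -sqrt(13)/18*(-157/26) = 157*sqrt(13)/468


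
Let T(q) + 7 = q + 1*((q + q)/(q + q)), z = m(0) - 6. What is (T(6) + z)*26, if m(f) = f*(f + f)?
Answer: -156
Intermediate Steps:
m(f) = 2*f² (m(f) = f*(2*f) = 2*f²)
z = -6 (z = 2*0² - 6 = 2*0 - 6 = 0 - 6 = -6)
T(q) = -6 + q (T(q) = -7 + (q + 1*((q + q)/(q + q))) = -7 + (q + 1*((2*q)/((2*q)))) = -7 + (q + 1*((2*q)*(1/(2*q)))) = -7 + (q + 1*1) = -7 + (q + 1) = -7 + (1 + q) = -6 + q)
(T(6) + z)*26 = ((-6 + 6) - 6)*26 = (0 - 6)*26 = -6*26 = -156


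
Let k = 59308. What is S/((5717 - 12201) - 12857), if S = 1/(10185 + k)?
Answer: -1/1344064113 ≈ -7.4401e-10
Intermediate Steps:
S = 1/69493 (S = 1/(10185 + 59308) = 1/69493 ≈ 1.4390e-5)
S/((5717 - 12201) - 12857) = 1/(69493*((5717 - 12201) - 12857)) = 1/(69493*(-6484 - 12857)) = (1/69493)/(-19341) = (1/69493)*(-1/19341) = -1/1344064113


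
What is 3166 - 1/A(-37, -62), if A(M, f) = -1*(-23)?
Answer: 72817/23 ≈ 3166.0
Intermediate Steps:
A(M, f) = 23
3166 - 1/A(-37, -62) = 3166 - 1/23 = 72817/23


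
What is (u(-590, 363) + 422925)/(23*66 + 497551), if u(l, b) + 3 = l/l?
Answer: 422923/499069 ≈ 0.84742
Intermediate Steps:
u(l, b) = -2 (u(l, b) = -3 + l/l = -3 + 1 = -2)
(u(-590, 363) + 422925)/(23*66 + 497551) = (-2 + 422925)/(23*66 + 497551) = 422923/(1518 + 497551) = 422923/499069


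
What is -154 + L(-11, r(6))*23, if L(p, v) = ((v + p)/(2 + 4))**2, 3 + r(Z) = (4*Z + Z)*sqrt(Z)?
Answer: 30791/9 - 1610*sqrt(6)/3 ≈ 2106.7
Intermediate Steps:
r(Z) = -3 + 5*Z**(3/2) (r(Z) = -3 + (4*Z + Z)*sqrt(Z) = -3 + (5*Z)*sqrt(Z) = -3 + 5*Z**(3/2))
L(p, v) = (p/6 + v/6)**2 (L(p, v) = ((p + v)/6)**2 = ((p + v)*(1/6))**2 = (p/6 + v/6)**2)
-154 + L(-11, r(6))*23 = -154 + ((-11 + (-3 + 5*6**(3/2)))**2/36)*23 = -154 + ((-11 + (-3 + 5*(6*sqrt(6))))**2/36)*23 = -154 + ((-11 + (-3 + 30*sqrt(6)))**2/36)*23 = -154 + ((-14 + 30*sqrt(6))**2/36)*23 = -154 + 23*(-14 + 30*sqrt(6))**2/36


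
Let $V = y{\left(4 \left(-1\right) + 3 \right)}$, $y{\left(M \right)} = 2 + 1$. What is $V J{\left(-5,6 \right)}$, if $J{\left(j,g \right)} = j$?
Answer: $-15$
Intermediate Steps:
$y{\left(M \right)} = 3$
$V = 3$
$V J{\left(-5,6 \right)} = 3 \left(-5\right) = -15$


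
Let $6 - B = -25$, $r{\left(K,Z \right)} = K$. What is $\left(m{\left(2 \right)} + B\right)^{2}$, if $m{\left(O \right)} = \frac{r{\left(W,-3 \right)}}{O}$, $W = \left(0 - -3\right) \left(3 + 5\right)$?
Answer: $1849$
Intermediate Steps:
$W = 24$ ($W = \left(0 + 3\right) 8 = 3 \cdot 8 = 24$)
$m{\left(O \right)} = \frac{24}{O}$
$B = 31$ ($B = 6 - -25 = 6 + 25 = 31$)
$\left(m{\left(2 \right)} + B\right)^{2} = \left(\frac{24}{2} + 31\right)^{2} = \left(24 \cdot \frac{1}{2} + 31\right)^{2} = \left(12 + 31\right)^{2} = 43^{2} = 1849$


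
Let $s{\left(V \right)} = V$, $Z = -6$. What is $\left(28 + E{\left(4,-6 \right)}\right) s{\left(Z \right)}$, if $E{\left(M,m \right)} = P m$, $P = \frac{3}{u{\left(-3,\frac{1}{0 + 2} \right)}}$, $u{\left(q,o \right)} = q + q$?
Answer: $-186$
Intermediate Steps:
$u{\left(q,o \right)} = 2 q$
$P = - \frac{1}{2}$ ($P = \frac{3}{2 \left(-3\right)} = \frac{3}{-6} = 3 \left(- \frac{1}{6}\right) = - \frac{1}{2} \approx -0.5$)
$E{\left(M,m \right)} = - \frac{m}{2}$
$\left(28 + E{\left(4,-6 \right)}\right) s{\left(Z \right)} = \left(28 - -3\right) \left(-6\right) = \left(28 + 3\right) \left(-6\right) = 31 \left(-6\right) = -186$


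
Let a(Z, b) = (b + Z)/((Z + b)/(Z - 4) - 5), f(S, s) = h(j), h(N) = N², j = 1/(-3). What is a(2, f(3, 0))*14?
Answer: -532/109 ≈ -4.8807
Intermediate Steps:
j = -⅓ ≈ -0.33333
f(S, s) = ⅑ (f(S, s) = (-⅓)² = ⅑)
a(Z, b) = (Z + b)/(-5 + (Z + b)/(-4 + Z)) (a(Z, b) = (Z + b)/((Z + b)/(-4 + Z) - 5) = (Z + b)/(-5 + (Z + b)/(-4 + Z)))
a(2, f(3, 0))*14 = ((2² - 4*2 - 4*⅑ + 2*(⅑))/(20 + ⅑ - 4*2))*14 = ((4 - 8 - 4/9 + 2/9)/(20 + ⅑ - 8))*14 = (-38/9/(109/9))*14 = ((9/109)*(-38/9))*14 = -38/109*14 = -532/109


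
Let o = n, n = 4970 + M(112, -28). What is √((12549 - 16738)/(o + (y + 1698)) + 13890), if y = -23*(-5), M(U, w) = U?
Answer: √660315954095/6895 ≈ 117.85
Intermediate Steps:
y = 115
n = 5082 (n = 4970 + 112 = 5082)
o = 5082
√((12549 - 16738)/(o + (y + 1698)) + 13890) = √((12549 - 16738)/(5082 + (115 + 1698)) + 13890) = √(-4189/(5082 + 1813) + 13890) = √(-4189/6895 + 13890) = √(95767361/6895) = √660315954095/6895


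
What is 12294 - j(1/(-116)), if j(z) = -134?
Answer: 12428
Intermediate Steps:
12294 - j(1/(-116)) = 12294 - 1*(-134) = 12294 + 134 = 12428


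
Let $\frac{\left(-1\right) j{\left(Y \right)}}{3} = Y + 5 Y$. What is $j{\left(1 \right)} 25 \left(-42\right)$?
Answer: $18900$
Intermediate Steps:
$j{\left(Y \right)} = - 18 Y$ ($j{\left(Y \right)} = - 3 \left(Y + 5 Y\right) = - 3 \cdot 6 Y = - 18 Y$)
$j{\left(1 \right)} 25 \left(-42\right) = \left(-18\right) 1 \cdot 25 \left(-42\right) = \left(-18\right) 25 \left(-42\right) = \left(-450\right) \left(-42\right) = 18900$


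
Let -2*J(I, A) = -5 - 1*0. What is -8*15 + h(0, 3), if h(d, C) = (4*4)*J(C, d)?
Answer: -80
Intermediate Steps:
J(I, A) = 5/2 (J(I, A) = -(-5 - 1*0)/2 = -(-5 + 0)/2 = -1/2*(-5) = 5/2)
h(d, C) = 40 (h(d, C) = (4*4)*(5/2) = 16*(5/2) = 40)
-8*15 + h(0, 3) = -8*15 + 40 = -120 + 40 = -80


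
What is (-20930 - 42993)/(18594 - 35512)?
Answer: 63923/16918 ≈ 3.7784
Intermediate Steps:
(-20930 - 42993)/(18594 - 35512) = -63923/(-16918) = -63923*(-1/16918) = 63923/16918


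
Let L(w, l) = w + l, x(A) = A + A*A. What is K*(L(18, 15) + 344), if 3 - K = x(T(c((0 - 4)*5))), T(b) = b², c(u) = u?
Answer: -60469669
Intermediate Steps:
x(A) = A + A²
L(w, l) = l + w
K = -160397 (K = 3 - ((0 - 4)*5)²*(1 + ((0 - 4)*5)²) = 3 - (-4*5)²*(1 + (-4*5)²) = 3 - (-20)²*(1 + (-20)²) = 3 - 400*(1 + 400) = 3 - 400*401 = 3 - 1*160400 = 3 - 160400 = -160397)
K*(L(18, 15) + 344) = -160397*((15 + 18) + 344) = -160397*(33 + 344) = -160397*377 = -60469669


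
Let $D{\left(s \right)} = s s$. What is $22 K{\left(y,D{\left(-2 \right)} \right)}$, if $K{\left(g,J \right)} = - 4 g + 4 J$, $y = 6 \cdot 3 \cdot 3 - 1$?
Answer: $-4312$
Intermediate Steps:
$y = 53$ ($y = 6 \cdot 9 - 1 = 54 - 1 = 53$)
$D{\left(s \right)} = s^{2}$
$22 K{\left(y,D{\left(-2 \right)} \right)} = 22 \left(\left(-4\right) 53 + 4 \left(-2\right)^{2}\right) = 22 \left(-212 + 4 \cdot 4\right) = 22 \left(-212 + 16\right) = 22 \left(-196\right) = -4312$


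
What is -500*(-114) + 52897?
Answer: 109897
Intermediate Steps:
-500*(-114) + 52897 = 57000 + 52897 = 109897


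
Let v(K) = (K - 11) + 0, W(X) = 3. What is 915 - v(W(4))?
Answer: 923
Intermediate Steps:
v(K) = -11 + K (v(K) = (-11 + K) + 0 = -11 + K)
915 - v(W(4)) = 915 - (-11 + 3) = 915 - 1*(-8) = 915 + 8 = 923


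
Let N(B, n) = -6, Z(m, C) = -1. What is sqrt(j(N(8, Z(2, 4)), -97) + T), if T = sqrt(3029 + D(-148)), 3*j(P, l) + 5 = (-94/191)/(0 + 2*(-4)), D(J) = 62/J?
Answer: sqrt(-2959680801 + 24296346*sqrt(16584510))/42402 ≈ 7.3066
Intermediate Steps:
j(P, l) = -3773/2292 (j(P, l) = -5/3 + ((-94/191)/(0 + 2*(-4)))/3 = -5/3 + ((-94*1/191)/(0 - 8))/3 = -5/3 + (-94/191/(-8))/3 = -5/3 + (-94/191*(-1/8))/3 = -5/3 + (1/3)*(47/764) = -5/3 + 47/2292 = -3773/2292)
T = sqrt(16584510)/74 (T = sqrt(3029 + 62/(-148)) = sqrt(3029 + 62*(-1/148)) = sqrt(3029 - 31/74) = sqrt(224115/74) = sqrt(16584510)/74 ≈ 55.033)
sqrt(j(N(8, Z(2, 4)), -97) + T) = sqrt(-3773/2292 + sqrt(16584510)/74)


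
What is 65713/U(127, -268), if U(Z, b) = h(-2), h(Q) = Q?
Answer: -65713/2 ≈ -32857.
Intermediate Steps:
U(Z, b) = -2
65713/U(127, -268) = 65713/(-2) = 65713*(-1/2) = -65713/2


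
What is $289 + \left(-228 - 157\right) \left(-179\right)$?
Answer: $69204$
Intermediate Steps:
$289 + \left(-228 - 157\right) \left(-179\right) = 289 - -68915 = 289 + 68915 = 69204$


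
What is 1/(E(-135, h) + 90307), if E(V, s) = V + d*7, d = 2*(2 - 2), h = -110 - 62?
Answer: 1/90172 ≈ 1.1090e-5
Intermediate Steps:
h = -172
d = 0 (d = 2*0 = 0)
E(V, s) = V (E(V, s) = V + 0*7 = V + 0 = V)
1/(E(-135, h) + 90307) = 1/(-135 + 90307) = 1/90172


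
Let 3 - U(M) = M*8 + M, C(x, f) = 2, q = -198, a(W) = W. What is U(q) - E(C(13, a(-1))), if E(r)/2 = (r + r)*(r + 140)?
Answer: 649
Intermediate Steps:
E(r) = 4*r*(140 + r) (E(r) = 2*((r + r)*(r + 140)) = 2*((2*r)*(140 + r)) = 2*(2*r*(140 + r)) = 4*r*(140 + r))
U(M) = 3 - 9*M (U(M) = 3 - (M*8 + M) = 3 - (8*M + M) = 3 - 9*M)
U(q) - E(C(13, a(-1))) = (3 - 9*(-198)) - 4*2*(140 + 2) = (3 + 1782) - 4*2*142 = 1785 - 1*1136 = 1785 - 1136 = 649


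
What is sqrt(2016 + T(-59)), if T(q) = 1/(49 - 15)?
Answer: sqrt(2330530)/34 ≈ 44.900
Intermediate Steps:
T(q) = 1/34
sqrt(2016 + T(-59)) = sqrt(2016 + 1/34) = sqrt(68545/34) = sqrt(2330530)/34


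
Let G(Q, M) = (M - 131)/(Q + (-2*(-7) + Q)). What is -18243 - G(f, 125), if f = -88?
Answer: -492562/27 ≈ -18243.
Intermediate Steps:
G(Q, M) = (-131 + M)/(14 + 2*Q) (G(Q, M) = (-131 + M)/(Q + (14 + Q)) = (-131 + M)/(14 + 2*Q))
-18243 - G(f, 125) = -18243 - (-131 + 125)/(2*(7 - 88)) = -18243 - (-6)/(2*(-81)) = -18243 - (-1)*(-6)/(2*81) = -18243 - 1*1/27 = -18243 - 1/27 = -492562/27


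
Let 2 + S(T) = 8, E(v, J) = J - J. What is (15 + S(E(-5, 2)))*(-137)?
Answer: -2877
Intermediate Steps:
E(v, J) = 0
S(T) = 6 (S(T) = -2 + 8 = 6)
(15 + S(E(-5, 2)))*(-137) = (15 + 6)*(-137) = 21*(-137) = -2877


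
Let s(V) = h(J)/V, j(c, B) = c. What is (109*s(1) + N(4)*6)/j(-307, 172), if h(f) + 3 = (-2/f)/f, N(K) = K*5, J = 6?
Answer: 3835/5526 ≈ 0.69399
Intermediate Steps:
N(K) = 5*K
h(f) = -3 - 2/f**2 (h(f) = -3 + (-2/f)/f = -3 - 2/f**2)
s(V) = -55/(18*V) (s(V) = (-3 - 2/6**2)/V = (-3 - 2*1/36)/V = (-3 - 1/18)/V = -55/(18*V))
(109*s(1) + N(4)*6)/j(-307, 172) = (109*(-55/18/1) + (5*4)*6)/(-307) = (109*(-55/18*1) + 20*6)*(-1/307) = (109*(-55/18) + 120)*(-1/307) = (-5995/18 + 120)*(-1/307) = -3835/18*(-1/307) = 3835/5526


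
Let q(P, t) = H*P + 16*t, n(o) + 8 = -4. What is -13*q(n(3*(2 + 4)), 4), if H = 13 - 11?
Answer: -520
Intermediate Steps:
n(o) = -12 (n(o) = -8 - 4 = -12)
H = 2
q(P, t) = 2*P + 16*t
-13*q(n(3*(2 + 4)), 4) = -13*(2*(-12) + 16*4) = -13*(-24 + 64) = -13*40 = -520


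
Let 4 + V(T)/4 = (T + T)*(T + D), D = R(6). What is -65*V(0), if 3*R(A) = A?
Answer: 1040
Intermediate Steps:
R(A) = A/3
D = 2 (D = (1/3)*6 = 2)
V(T) = -16 + 8*T*(2 + T) (V(T) = -16 + 4*((T + T)*(T + 2)) = -16 + 4*((2*T)*(2 + T)) = -16 + 4*(2*T*(2 + T)) = -16 + 8*T*(2 + T))
-65*V(0) = -65*(-16 + 8*0**2 + 16*0) = -65*(-16 + 8*0 + 0) = -65*(-16 + 0 + 0) = -65*(-16) = 1040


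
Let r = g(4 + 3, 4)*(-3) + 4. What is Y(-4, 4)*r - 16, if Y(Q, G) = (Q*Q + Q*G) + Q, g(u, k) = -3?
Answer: -68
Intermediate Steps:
r = 13 (r = -3*(-3) + 4 = 9 + 4 = 13)
Y(Q, G) = Q + Q**2 + G*Q (Y(Q, G) = (Q**2 + G*Q) + Q = Q + Q**2 + G*Q)
Y(-4, 4)*r - 16 = -4*(1 + 4 - 4)*13 - 16 = -4*1*13 - 16 = -4*13 - 16 = -52 - 16 = -68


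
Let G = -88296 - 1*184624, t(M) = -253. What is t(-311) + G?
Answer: -273173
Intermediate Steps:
G = -272920 (G = -88296 - 184624 = -272920)
t(-311) + G = -253 - 272920 = -273173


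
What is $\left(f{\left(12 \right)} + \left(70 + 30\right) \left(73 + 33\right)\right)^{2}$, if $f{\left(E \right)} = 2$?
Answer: $112402404$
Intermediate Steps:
$\left(f{\left(12 \right)} + \left(70 + 30\right) \left(73 + 33\right)\right)^{2} = \left(2 + \left(70 + 30\right) \left(73 + 33\right)\right)^{2} = \left(2 + 100 \cdot 106\right)^{2} = \left(2 + 10600\right)^{2} = 10602^{2} = 112402404$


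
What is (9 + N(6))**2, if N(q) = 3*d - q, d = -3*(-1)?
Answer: 144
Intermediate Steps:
d = 3
N(q) = 9 - q (N(q) = 3*3 - q = 9 - q)
(9 + N(6))**2 = (9 + (9 - 1*6))**2 = (9 + (9 - 6))**2 = (9 + 3)**2 = 12**2 = 144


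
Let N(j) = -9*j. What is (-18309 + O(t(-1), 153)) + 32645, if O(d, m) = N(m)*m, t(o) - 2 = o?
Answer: -196345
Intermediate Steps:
t(o) = 2 + o
O(d, m) = -9*m**2 (O(d, m) = (-9*m)*m = -9*m**2)
(-18309 + O(t(-1), 153)) + 32645 = (-18309 - 9*153**2) + 32645 = (-18309 - 9*23409) + 32645 = (-18309 - 210681) + 32645 = -228990 + 32645 = -196345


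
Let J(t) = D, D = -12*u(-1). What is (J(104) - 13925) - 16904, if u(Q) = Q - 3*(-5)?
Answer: -30997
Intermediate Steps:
u(Q) = 15 + Q (u(Q) = Q + 15 = 15 + Q)
D = -168 (D = -12*(15 - 1) = -12*14 = -168)
J(t) = -168
(J(104) - 13925) - 16904 = (-168 - 13925) - 16904 = -14093 - 16904 = -30997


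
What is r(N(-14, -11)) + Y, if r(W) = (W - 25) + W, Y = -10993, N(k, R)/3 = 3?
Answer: -11000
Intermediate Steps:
N(k, R) = 9 (N(k, R) = 3*3 = 9)
r(W) = -25 + 2*W (r(W) = (-25 + W) + W = -25 + 2*W)
r(N(-14, -11)) + Y = (-25 + 2*9) - 10993 = (-25 + 18) - 10993 = -7 - 10993 = -11000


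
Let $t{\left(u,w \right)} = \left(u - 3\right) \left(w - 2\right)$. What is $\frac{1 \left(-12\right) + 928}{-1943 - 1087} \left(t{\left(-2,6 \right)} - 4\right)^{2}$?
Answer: $- \frac{87936}{505} \approx -174.13$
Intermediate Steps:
$t{\left(u,w \right)} = \left(-3 + u\right) \left(-2 + w\right)$
$\frac{1 \left(-12\right) + 928}{-1943 - 1087} \left(t{\left(-2,6 \right)} - 4\right)^{2} = \frac{1 \left(-12\right) + 928}{-1943 - 1087} \left(\left(6 - 18 - -4 - 12\right) - 4\right)^{2} = \frac{-12 + 928}{-3030} \left(\left(6 - 18 + 4 - 12\right) - 4\right)^{2} = 916 \left(- \frac{1}{3030}\right) \left(-20 - 4\right)^{2} = - \frac{458 \left(-24\right)^{2}}{1515} = \left(- \frac{458}{1515}\right) 576 = - \frac{87936}{505}$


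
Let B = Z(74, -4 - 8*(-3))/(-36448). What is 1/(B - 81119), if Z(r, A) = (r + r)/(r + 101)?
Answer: -1594600/129352357437 ≈ -1.2328e-5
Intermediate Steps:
Z(r, A) = 2*r/(101 + r) (Z(r, A) = (2*r)/(101 + r) = 2*r/(101 + r))
B = -37/1594600 (B = (2*74/(101 + 74))/(-36448) = (2*74/175)*(-1/36448) = (2*74*(1/175))*(-1/36448) = (148/175)*(-1/36448) = -37/1594600 ≈ -2.3203e-5)
1/(B - 81119) = 1/(-37/1594600 - 81119) = 1/(-129352357437/1594600) = -1594600/129352357437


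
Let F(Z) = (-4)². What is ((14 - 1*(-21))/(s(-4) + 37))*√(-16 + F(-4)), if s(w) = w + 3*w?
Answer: 0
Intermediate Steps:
F(Z) = 16
s(w) = 4*w
((14 - 1*(-21))/(s(-4) + 37))*√(-16 + F(-4)) = ((14 - 1*(-21))/(4*(-4) + 37))*√(-16 + 16) = ((14 + 21)/(-16 + 37))*√0 = (35/21)*0 = (35*(1/21))*0 = (5/3)*0 = 0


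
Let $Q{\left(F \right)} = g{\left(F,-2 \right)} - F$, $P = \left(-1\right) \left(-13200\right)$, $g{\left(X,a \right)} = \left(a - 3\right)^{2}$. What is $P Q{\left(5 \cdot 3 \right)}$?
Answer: $132000$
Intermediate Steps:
$g{\left(X,a \right)} = \left(-3 + a\right)^{2}$
$P = 13200$
$Q{\left(F \right)} = 25 - F$ ($Q{\left(F \right)} = \left(-3 - 2\right)^{2} - F = \left(-5\right)^{2} - F = 25 - F$)
$P Q{\left(5 \cdot 3 \right)} = 13200 \left(25 - 5 \cdot 3\right) = 13200 \left(25 - 15\right) = 13200 \cdot 10 = 132000$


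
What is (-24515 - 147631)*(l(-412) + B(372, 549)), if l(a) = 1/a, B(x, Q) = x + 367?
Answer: -26206388091/206 ≈ -1.2722e+8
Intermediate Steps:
B(x, Q) = 367 + x
(-24515 - 147631)*(l(-412) + B(372, 549)) = (-24515 - 147631)*(1/(-412) + (367 + 372)) = -172146*(-1/412 + 739) = -172146*304467/412 = -26206388091/206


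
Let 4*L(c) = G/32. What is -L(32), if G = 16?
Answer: -1/8 ≈ -0.12500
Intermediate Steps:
L(c) = 1/8 (L(c) = (16/32)/4 = (16*(1/32))/4 = (1/4)*(1/2) = 1/8)
-L(32) = -1*1/8 = -1/8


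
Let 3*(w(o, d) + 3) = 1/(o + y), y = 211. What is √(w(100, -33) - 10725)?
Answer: I*√9338605059/933 ≈ 103.58*I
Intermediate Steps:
w(o, d) = -3 + 1/(3*(211 + o)) (w(o, d) = -3 + 1/(3*(o + 211)) = -3 + 1/(3*(211 + o)))
√(w(100, -33) - 10725) = √((-1898 - 9*100)/(3*(211 + 100)) - 10725) = √((⅓)*(-1898 - 900)/311 - 10725) = √((⅓)*(1/311)*(-2798) - 10725) = √(-2798/933 - 10725) = √(-10009223/933) = I*√9338605059/933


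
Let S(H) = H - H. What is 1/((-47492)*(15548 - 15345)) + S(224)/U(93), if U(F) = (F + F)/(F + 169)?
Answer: -1/9640876 ≈ -1.0373e-7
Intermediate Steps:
S(H) = 0
U(F) = 2*F/(169 + F) (U(F) = (2*F)/(169 + F) = 2*F/(169 + F))
1/((-47492)*(15548 - 15345)) + S(224)/U(93) = 1/((-47492)*(15548 - 15345)) + 0/((2*93/(169 + 93))) = -1/47492/203 + 0/((2*93/262)) = -1/47492*1/203 + 0/((2*93*(1/262))) = -1/9640876 + 0/(93/131) = -1/9640876 + 0*(131/93) = -1/9640876 + 0 = -1/9640876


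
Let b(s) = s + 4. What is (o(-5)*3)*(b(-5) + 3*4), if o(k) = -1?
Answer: -33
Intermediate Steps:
b(s) = 4 + s
(o(-5)*3)*(b(-5) + 3*4) = (-1*3)*((4 - 5) + 3*4) = -3*(-1 + 12) = -3*11 = -33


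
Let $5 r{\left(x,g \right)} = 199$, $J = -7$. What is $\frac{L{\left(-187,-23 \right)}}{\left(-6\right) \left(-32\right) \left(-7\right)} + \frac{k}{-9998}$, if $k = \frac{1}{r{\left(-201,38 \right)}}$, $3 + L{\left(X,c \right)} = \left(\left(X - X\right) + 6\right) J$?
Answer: $\frac{14920895}{445670848} \approx 0.03348$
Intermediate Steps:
$r{\left(x,g \right)} = \frac{199}{5}$ ($r{\left(x,g \right)} = \frac{1}{5} \cdot 199 = \frac{199}{5}$)
$L{\left(X,c \right)} = -45$ ($L{\left(X,c \right)} = -3 + \left(\left(X - X\right) + 6\right) \left(-7\right) = -3 + \left(0 + 6\right) \left(-7\right) = -3 + 6 \left(-7\right) = -3 - 42 = -45$)
$k = \frac{5}{199}$ ($k = \frac{1}{\frac{199}{5}} = \frac{5}{199} \approx 0.025126$)
$\frac{L{\left(-187,-23 \right)}}{\left(-6\right) \left(-32\right) \left(-7\right)} + \frac{k}{-9998} = - \frac{45}{\left(-6\right) \left(-32\right) \left(-7\right)} + \frac{5}{199 \left(-9998\right)} = - \frac{45}{192 \left(-7\right)} + \frac{5}{199} \left(- \frac{1}{9998}\right) = - \frac{45}{-1344} - \frac{5}{1989602} = \left(-45\right) \left(- \frac{1}{1344}\right) - \frac{5}{1989602} = \frac{15}{448} - \frac{5}{1989602} = \frac{14920895}{445670848}$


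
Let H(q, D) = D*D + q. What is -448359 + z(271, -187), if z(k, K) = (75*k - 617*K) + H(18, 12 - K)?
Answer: -273036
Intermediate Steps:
H(q, D) = q + D² (H(q, D) = D² + q = q + D²)
z(k, K) = 18 + (12 - K)² - 617*K + 75*k (z(k, K) = (75*k - 617*K) + (18 + (12 - K)²) = (-617*K + 75*k) + (18 + (12 - K)²) = 18 + (12 - K)² - 617*K + 75*k)
-448359 + z(271, -187) = -448359 + (162 + (-187)² - 641*(-187) + 75*271) = -448359 + (162 + 34969 + 119867 + 20325) = -448359 + 175323 = -273036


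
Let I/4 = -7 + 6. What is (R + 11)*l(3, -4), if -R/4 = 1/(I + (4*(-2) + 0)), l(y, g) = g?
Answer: -136/3 ≈ -45.333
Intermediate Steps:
I = -4 (I = 4*(-7 + 6) = 4*(-1) = -4)
R = ⅓ (R = -4/(-4 + (4*(-2) + 0)) = -4/(-4 + (-8 + 0)) = -4/(-4 - 8) = -4/(-12) = -4*(-1/12) = ⅓ ≈ 0.33333)
(R + 11)*l(3, -4) = (⅓ + 11)*(-4) = (34/3)*(-4) = -136/3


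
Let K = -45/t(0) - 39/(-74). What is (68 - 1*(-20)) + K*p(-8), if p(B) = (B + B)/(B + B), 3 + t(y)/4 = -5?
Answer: 106481/1184 ≈ 89.933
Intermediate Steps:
t(y) = -32 (t(y) = -12 + 4*(-5) = -12 - 20 = -32)
p(B) = 1 (p(B) = (2*B)/((2*B)) = (2*B)*(1/(2*B)) = 1)
K = 2289/1184 (K = -45/(-32) - 39/(-74) = -45*(-1/32) - 39*(-1/74) = 45/32 + 39/74 = 2289/1184 ≈ 1.9333)
(68 - 1*(-20)) + K*p(-8) = (68 - 1*(-20)) + (2289/1184)*1 = (68 + 20) + 2289/1184 = 88 + 2289/1184 = 106481/1184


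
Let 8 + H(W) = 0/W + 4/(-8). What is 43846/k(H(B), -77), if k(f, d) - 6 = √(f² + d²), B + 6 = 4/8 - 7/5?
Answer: -1052304/23861 + 87692*√24005/23861 ≈ 525.30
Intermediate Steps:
B = -69/10 (B = -6 + (4/8 - 7/5) = -6 + (4*(⅛) - 7*⅕) = -6 + (½ - 7/5) = -6 - 9/10 = -69/10 ≈ -6.9000)
H(W) = -17/2 (H(W) = -8 + (0/W + 4/(-8)) = -8 + (0 + 4*(-⅛)) = -8 + (0 - ½) = -8 - ½ = -17/2)
k(f, d) = 6 + √(d² + f²) (k(f, d) = 6 + √(f² + d²) = 6 + √(d² + f²))
43846/k(H(B), -77) = 43846/(6 + √((-77)² + (-17/2)²)) = 43846/(6 + √(5929 + 289/4)) = 43846/(6 + √(24005/4)) = 43846/(6 + √24005/2)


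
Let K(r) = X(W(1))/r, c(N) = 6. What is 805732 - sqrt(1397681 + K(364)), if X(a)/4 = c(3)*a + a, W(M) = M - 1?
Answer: 805732 - sqrt(1397681) ≈ 8.0455e+5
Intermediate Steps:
W(M) = -1 + M
X(a) = 28*a (X(a) = 4*(6*a + a) = 4*(7*a) = 28*a)
K(r) = 0 (K(r) = (28*(-1 + 1))/r = (28*0)/r = 0/r = 0)
805732 - sqrt(1397681 + K(364)) = 805732 - sqrt(1397681 + 0) = 805732 - sqrt(1397681)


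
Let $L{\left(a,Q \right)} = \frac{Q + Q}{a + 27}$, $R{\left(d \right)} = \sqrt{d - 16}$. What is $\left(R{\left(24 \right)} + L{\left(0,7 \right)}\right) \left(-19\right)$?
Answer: $- \frac{266}{27} - 38 \sqrt{2} \approx -63.592$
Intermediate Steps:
$R{\left(d \right)} = \sqrt{-16 + d}$
$L{\left(a,Q \right)} = \frac{2 Q}{27 + a}$
$\left(R{\left(24 \right)} + L{\left(0,7 \right)}\right) \left(-19\right) = \left(\sqrt{-16 + 24} + 2 \cdot 7 \frac{1}{27 + 0}\right) \left(-19\right) = \left(\sqrt{8} + 2 \cdot 7 \cdot \frac{1}{27}\right) \left(-19\right) = \left(2 \sqrt{2} + 2 \cdot 7 \cdot \frac{1}{27}\right) \left(-19\right) = \left(2 \sqrt{2} + \frac{14}{27}\right) \left(-19\right) = \left(\frac{14}{27} + 2 \sqrt{2}\right) \left(-19\right) = - \frac{266}{27} - 38 \sqrt{2}$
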